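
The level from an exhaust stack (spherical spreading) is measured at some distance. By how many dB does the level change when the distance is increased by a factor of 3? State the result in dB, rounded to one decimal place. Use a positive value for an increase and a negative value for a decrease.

A point source loses 6 dB per doubling of distance; generally ΔL = −20·log₁₀(r₂/r₁).
ΔL = −20·log₁₀(3) = -9.54 dB.

-9.5 dB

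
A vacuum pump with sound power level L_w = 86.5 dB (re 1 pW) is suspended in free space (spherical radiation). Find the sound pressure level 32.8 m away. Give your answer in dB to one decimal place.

45.2 dB

L_p = L_w − 10·log₁₀(4π·r²) with r = 32.8 m.
4π·r² = 1.352e+04 m², 10·log₁₀ of that is 41.310 dB.
L_p = 86.5 − 41.310 = 45.19 dB.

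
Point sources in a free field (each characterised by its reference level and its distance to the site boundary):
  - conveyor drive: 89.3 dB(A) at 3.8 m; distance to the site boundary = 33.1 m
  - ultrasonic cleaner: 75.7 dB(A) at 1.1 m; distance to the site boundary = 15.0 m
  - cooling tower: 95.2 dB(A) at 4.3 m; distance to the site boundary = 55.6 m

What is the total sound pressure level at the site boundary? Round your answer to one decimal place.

74.9 dB(A)

Apply inverse-square spreading to bring every level to the receiver, then sum 10^(L/10).
conveyor drive: 89.3 − 20·log₁₀(33.1/3.8) = 89.3 − 18.80 = 70.50 dB(A).
ultrasonic cleaner: 75.7 − 20·log₁₀(15.0/1.1) = 75.7 − 22.69 = 53.01 dB(A).
cooling tower: 95.2 − 20·log₁₀(55.6/4.3) = 95.2 − 22.23 = 72.97 dB(A).
Σ 10^(L/10) = 3.122e+07 → L_total = 10·log₁₀(3.122e+07) = 74.94 dB(A).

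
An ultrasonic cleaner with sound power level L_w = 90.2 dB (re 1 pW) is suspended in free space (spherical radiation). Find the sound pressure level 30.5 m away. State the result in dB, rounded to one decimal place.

49.5 dB

The power spreads over a sphere of area 4π·r², so L_p = L_w − 10·log₁₀(4π·r²).
4π·r² = 1.169e+04 m², 10·log₁₀ of that is 40.678 dB.
L_p = 90.2 − 40.678 = 49.52 dB.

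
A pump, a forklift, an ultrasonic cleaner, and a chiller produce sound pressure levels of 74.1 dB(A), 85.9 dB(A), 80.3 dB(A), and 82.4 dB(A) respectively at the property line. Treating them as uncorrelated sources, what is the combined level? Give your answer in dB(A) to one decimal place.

88.4 dB(A)

For uncorrelated sources the intensities add, so convert each level to linear form, sum, and take 10·log₁₀ of the total.
Σ 10^(L/10) = 10^(74.1/10) + 10^(85.9/10) + 10^(80.3/10) + 10^(82.4/10) = 6.957e+08.
L_total = 10·log₁₀(6.957e+08) = 88.42 dB(A).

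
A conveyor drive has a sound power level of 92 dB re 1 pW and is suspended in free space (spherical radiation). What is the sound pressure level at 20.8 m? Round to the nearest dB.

The power spreads over a sphere of area 4π·r², so L_p = L_w − 10·log₁₀(4π·r²).
4π·r² = 5437 m², 10·log₁₀ of that is 37.353 dB.
L_p = 92 − 37.353 = 54.65 dB.

55 dB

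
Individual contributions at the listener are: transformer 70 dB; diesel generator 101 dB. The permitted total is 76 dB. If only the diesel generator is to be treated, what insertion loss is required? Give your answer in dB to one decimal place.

26.3 dB

The untreated sources together contribute 10^(70/10) = 1.000e+07, i.e. 70.00 dB.
To meet 76 dB overall, the treated diesel generator may contribute at most 10^(76/10) − 1.000e+07 = 2.981e+07, i.e. 74.74 dB.
Required insertion loss = 101 − 74.74 = 26.26 dB.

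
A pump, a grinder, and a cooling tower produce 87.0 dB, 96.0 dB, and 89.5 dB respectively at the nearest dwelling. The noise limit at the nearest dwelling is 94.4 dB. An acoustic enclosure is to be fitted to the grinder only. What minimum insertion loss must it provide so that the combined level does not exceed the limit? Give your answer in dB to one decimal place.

The untreated sources together contribute 10^(87.0/10) + 10^(89.5/10) = 1.392e+09, i.e. 91.44 dB.
To meet 94.4 dB overall, the treated grinder may contribute at most 10^(94.4/10) − 1.392e+09 = 1.362e+09, i.e. 91.34 dB.
So the grinder must be reduced from 96.0 to 91.34 dB: IL = 4.66 dB.

4.7 dB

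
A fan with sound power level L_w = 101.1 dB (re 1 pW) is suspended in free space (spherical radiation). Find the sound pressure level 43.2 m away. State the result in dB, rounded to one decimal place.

L_p = L_w − 10·log₁₀(4π·r²) with r = 43.2 m.
4π·r² = 2.345e+04 m², 10·log₁₀ of that is 43.702 dB.
L_p = 101.1 − 43.702 = 57.40 dB.

57.4 dB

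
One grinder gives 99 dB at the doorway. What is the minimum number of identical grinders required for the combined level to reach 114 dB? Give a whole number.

32

N identical sources give L₁ + 10·log₁₀ N, so require 10·log₁₀ N ≥ 114 − 99 = 15.0 dB.
N ≥ 10^(15.0/10) = 31.623, so N = 32.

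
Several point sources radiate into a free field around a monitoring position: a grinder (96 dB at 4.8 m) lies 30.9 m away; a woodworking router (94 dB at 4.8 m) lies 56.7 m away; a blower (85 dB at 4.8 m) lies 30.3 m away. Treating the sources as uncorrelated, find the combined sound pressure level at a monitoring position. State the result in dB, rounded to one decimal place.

80.9 dB

First find each source's level at the receiver (point-source: −20·log₁₀(r/r_ref)), then combine on an intensity basis.
grinder: 96 − 20·log₁₀(30.9/4.8) = 96 − 16.17 = 79.83 dB.
woodworking router: 94 − 20·log₁₀(56.7/4.8) = 94 − 21.45 = 72.55 dB.
blower: 85 − 20·log₁₀(30.3/4.8) = 85 − 16.00 = 69.00 dB.
Σ 10^(L/10) = 1.220e+08 → L_total = 10·log₁₀(1.220e+08) = 80.86 dB.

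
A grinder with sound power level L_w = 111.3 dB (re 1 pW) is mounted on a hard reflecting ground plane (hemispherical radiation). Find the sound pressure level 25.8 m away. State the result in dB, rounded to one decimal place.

Free-field hemispherical radiation: L_p = L_w − 10·log₁₀(2π·r²), r = 25.8 m.
2π·r² = 4182 m², 10·log₁₀ of that is 36.214 dB.
L_p = 111.3 − 36.214 = 75.09 dB.

75.1 dB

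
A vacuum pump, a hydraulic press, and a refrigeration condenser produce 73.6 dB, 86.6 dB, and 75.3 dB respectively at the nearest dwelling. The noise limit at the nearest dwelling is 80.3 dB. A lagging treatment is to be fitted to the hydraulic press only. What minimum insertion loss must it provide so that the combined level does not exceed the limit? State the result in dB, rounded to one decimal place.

Everything except the hydraulic press sums to 10^(73.6/10) + 10^(75.3/10) = 5.679e+07 in linear terms, 77.54 dB.
To meet 80.3 dB overall, the treated hydraulic press may contribute at most 10^(80.3/10) − 5.679e+07 = 5.036e+07, i.e. 77.02 dB.
Required insertion loss = 86.6 − 77.02 = 9.58 dB.

9.6 dB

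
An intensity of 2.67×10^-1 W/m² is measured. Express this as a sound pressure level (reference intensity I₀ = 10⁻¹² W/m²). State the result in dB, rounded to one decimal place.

L = 10·log₁₀(I/I₀) = 10·log₁₀(2.67×10^-1/10⁻¹²) = 10·log₁₀(2.67×10^11).
L = 10·(0.4265 + 11) = 114.27 dB.

114.3 dB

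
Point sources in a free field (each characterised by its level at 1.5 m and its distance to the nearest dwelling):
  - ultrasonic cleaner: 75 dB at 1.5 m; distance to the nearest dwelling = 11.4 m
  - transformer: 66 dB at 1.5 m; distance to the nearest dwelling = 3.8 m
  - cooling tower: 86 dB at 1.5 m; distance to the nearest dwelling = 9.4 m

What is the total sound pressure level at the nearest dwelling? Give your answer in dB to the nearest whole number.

Propagate each source to the receiver with L = L_ref − 20·log₁₀(r/r_ref), then add intensities.
ultrasonic cleaner: 75 − 20·log₁₀(11.4/1.5) = 75 − 17.62 = 57.38 dB.
transformer: 66 − 20·log₁₀(3.8/1.5) = 66 − 8.07 = 57.93 dB.
cooling tower: 86 − 20·log₁₀(9.4/1.5) = 86 − 15.94 = 70.06 dB.
Σ 10^(L/10) = 1.131e+07 → L_total = 10·log₁₀(1.131e+07) = 70.53 dB.

71 dB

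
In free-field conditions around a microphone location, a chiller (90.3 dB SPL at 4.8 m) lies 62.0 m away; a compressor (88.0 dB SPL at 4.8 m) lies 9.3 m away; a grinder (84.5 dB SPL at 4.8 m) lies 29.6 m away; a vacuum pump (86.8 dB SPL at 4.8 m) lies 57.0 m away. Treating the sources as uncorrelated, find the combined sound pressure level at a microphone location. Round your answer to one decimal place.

First find each source's level at the receiver (point-source: −20·log₁₀(r/r_ref)), then combine on an intensity basis.
chiller: 90.3 − 20·log₁₀(62.0/4.8) = 90.3 − 22.22 = 68.08 dB SPL.
compressor: 88.0 − 20·log₁₀(9.3/4.8) = 88.0 − 5.74 = 82.26 dB SPL.
grinder: 84.5 − 20·log₁₀(29.6/4.8) = 84.5 − 15.80 = 68.70 dB SPL.
vacuum pump: 86.8 − 20·log₁₀(57.0/4.8) = 86.8 − 21.49 = 65.31 dB SPL.
Σ 10^(L/10) = 1.853e+08 → L_total = 10·log₁₀(1.853e+08) = 82.68 dB SPL.

82.7 dB SPL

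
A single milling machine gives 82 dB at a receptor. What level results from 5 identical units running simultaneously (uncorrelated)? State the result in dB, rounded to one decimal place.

89.0 dB

With 5 equal, uncorrelated contributions the intensity is 5× that of one unit, giving a rise of 10·log₁₀ 5.
L_total = 82 + 10·log₁₀(5) = 82 + 6.990 = 88.99 dB.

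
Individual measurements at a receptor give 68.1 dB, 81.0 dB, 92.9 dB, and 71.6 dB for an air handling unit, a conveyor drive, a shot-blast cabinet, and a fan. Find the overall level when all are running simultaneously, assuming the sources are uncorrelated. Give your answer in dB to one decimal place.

Incoherent sources combine by intensity addition: L_total = 10·log₁₀(Σ 10^(L_i/10)).
Σ 10^(L/10) = 10^(68.1/10) + 10^(81.0/10) + 10^(92.9/10) + 10^(71.6/10) = 2.097e+09.
L_total = 10·log₁₀(2.097e+09) = 93.22 dB.

93.2 dB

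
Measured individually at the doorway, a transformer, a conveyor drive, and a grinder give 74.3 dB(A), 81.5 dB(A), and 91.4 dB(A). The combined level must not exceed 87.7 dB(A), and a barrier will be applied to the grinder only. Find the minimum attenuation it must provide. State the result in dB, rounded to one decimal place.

5.2 dB

Fixed contribution from the other sources: Σ 10^(L/10) = 10^(74.3/10) + 10^(81.5/10) = 1.682e+08 (82.26 dB(A)).
The limit corresponds to 10^(87.7/10) = 5.888e+08; subtracting the fixed part leaves 4.207e+08 for the grinder, i.e. 86.24 dB(A).
Required insertion loss = 91.4 − 86.24 = 5.16 dB.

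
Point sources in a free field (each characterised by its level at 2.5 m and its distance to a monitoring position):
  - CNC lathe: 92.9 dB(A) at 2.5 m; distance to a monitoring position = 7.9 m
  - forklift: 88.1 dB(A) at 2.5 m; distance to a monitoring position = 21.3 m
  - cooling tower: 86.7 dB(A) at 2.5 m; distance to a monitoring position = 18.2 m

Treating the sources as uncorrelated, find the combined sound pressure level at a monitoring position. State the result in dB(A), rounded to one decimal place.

83.3 dB(A)

First find each source's level at the receiver (point-source: −20·log₁₀(r/r_ref)), then combine on an intensity basis.
CNC lathe: 92.9 − 20·log₁₀(7.9/2.5) = 92.9 − 9.99 = 82.91 dB(A).
forklift: 88.1 − 20·log₁₀(21.3/2.5) = 88.1 − 18.61 = 69.49 dB(A).
cooling tower: 86.7 − 20·log₁₀(18.2/2.5) = 86.7 − 17.24 = 69.46 dB(A).
Σ 10^(L/10) = 2.130e+08 → L_total = 10·log₁₀(2.130e+08) = 83.28 dB(A).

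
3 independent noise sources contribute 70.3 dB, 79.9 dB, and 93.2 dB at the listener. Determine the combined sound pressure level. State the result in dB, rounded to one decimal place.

93.4 dB

Incoherent sources combine by intensity addition: L_total = 10·log₁₀(Σ 10^(L_i/10)).
Σ 10^(L/10) = 10^(70.3/10) + 10^(79.9/10) + 10^(93.2/10) = 2.198e+09.
L_total = 10·log₁₀(2.198e+09) = 93.42 dB.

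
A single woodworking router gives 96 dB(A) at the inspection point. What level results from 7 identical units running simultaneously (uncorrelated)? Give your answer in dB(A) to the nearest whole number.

With 7 equal, uncorrelated contributions the intensity is 7× that of one unit, giving a rise of 10·log₁₀ 7.
L_total = 96 + 10·log₁₀(7) = 96 + 8.451 = 104.45 dB(A).

104 dB(A)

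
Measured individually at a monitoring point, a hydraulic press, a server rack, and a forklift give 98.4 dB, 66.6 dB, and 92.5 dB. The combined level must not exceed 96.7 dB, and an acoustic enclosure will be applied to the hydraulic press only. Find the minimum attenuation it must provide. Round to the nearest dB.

Everything except the hydraulic press sums to 10^(66.6/10) + 10^(92.5/10) = 1.783e+09 in linear terms, 92.51 dB.
To meet 96.7 dB overall, the treated hydraulic press may contribute at most 10^(96.7/10) − 1.783e+09 = 2.895e+09, i.e. 94.62 dB.
So the hydraulic press must be reduced from 98.4 to 94.62 dB: IL = 3.78 dB.

4 dB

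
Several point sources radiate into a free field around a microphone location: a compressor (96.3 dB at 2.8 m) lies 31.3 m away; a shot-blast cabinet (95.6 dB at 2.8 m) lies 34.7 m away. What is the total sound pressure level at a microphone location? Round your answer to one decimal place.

77.6 dB

Apply inverse-square spreading to bring every level to the receiver, then sum 10^(L/10).
compressor: 96.3 − 20·log₁₀(31.3/2.8) = 96.3 − 20.97 = 75.33 dB.
shot-blast cabinet: 95.6 − 20·log₁₀(34.7/2.8) = 95.6 − 21.86 = 73.74 dB.
Σ 10^(L/10) = 5.778e+07 → L_total = 10·log₁₀(5.778e+07) = 77.62 dB.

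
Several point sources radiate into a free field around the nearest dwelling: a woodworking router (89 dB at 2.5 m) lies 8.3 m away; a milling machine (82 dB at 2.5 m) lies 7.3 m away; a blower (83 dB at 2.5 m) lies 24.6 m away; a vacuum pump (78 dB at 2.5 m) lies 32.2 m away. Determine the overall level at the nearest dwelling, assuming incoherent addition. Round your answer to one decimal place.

79.7 dB

First find each source's level at the receiver (point-source: −20·log₁₀(r/r_ref)), then combine on an intensity basis.
woodworking router: 89 − 20·log₁₀(8.3/2.5) = 89 − 10.42 = 78.58 dB.
milling machine: 82 − 20·log₁₀(7.3/2.5) = 82 − 9.31 = 72.69 dB.
blower: 83 − 20·log₁₀(24.6/2.5) = 83 − 19.86 = 63.14 dB.
vacuum pump: 78 − 20·log₁₀(32.2/2.5) = 78 − 22.20 = 55.80 dB.
Σ 10^(L/10) = 9.309e+07 → L_total = 10·log₁₀(9.309e+07) = 79.69 dB.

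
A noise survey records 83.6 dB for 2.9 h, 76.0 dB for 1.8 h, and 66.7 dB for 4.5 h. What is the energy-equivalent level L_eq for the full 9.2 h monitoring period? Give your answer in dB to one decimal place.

79.2 dB

L_eq = 10·log₁₀[(1/T)·Σ tᵢ·10^(Lᵢ/10)] with T = 9.2 h.
Σ tᵢ·10^(Lᵢ/10) = 2.9·10^(83.6/10) + 1.8·10^(76.0/10) + 4.5·10^(66.7/10) = 7.571e+08.
L_eq = 10·log₁₀(7.571e+08/9.2) = 79.15 dB.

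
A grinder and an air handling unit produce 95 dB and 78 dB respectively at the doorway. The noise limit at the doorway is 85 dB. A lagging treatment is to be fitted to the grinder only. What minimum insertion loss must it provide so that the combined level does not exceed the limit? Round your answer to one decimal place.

11.0 dB

Fixed contribution from the other source: Σ 10^(L/10) = 10^(78/10) = 6.310e+07 (78.00 dB).
To meet 85 dB overall, the treated grinder may contribute at most 10^(85/10) − 6.310e+07 = 2.531e+08, i.e. 84.03 dB.
Required insertion loss = 95 − 84.03 = 10.97 dB.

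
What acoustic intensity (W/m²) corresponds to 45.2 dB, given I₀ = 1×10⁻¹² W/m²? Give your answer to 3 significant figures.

I = I₀·10^(L/10) = 10⁻¹² × 10^(45.2/10) = 10^(-7.480).

3.31e-08 W/m²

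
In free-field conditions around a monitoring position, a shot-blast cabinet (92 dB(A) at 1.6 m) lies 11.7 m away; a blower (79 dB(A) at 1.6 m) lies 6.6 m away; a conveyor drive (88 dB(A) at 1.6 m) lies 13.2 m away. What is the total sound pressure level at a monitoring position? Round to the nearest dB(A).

Propagate each source to the receiver with L = L_ref − 20·log₁₀(r/r_ref), then add intensities.
shot-blast cabinet: 92 − 20·log₁₀(11.7/1.6) = 92 − 17.28 = 74.72 dB(A).
blower: 79 − 20·log₁₀(6.6/1.6) = 79 − 12.31 = 66.69 dB(A).
conveyor drive: 88 − 20·log₁₀(13.2/1.6) = 88 − 18.33 = 69.67 dB(A).
Σ 10^(L/10) = 4.358e+07 → L_total = 10·log₁₀(4.358e+07) = 76.39 dB(A).

76 dB(A)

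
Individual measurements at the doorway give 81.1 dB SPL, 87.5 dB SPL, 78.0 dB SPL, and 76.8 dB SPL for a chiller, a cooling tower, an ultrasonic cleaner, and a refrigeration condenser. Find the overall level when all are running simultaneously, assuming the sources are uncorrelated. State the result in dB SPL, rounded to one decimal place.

Incoherent sources combine by intensity addition: L_total = 10·log₁₀(Σ 10^(L_i/10)).
Σ 10^(L/10) = 10^(81.1/10) + 10^(87.5/10) + 10^(78.0/10) + 10^(76.8/10) = 8.021e+08.
L_total = 10·log₁₀(8.021e+08) = 89.04 dB SPL.

89.0 dB SPL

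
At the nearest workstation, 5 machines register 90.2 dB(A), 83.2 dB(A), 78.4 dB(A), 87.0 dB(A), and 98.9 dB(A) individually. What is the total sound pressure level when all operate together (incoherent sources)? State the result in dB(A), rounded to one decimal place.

Incoherent sources combine by intensity addition: L_total = 10·log₁₀(Σ 10^(L_i/10)).
Σ 10^(L/10) = 10^(90.2/10) + 10^(83.2/10) + 10^(78.4/10) + 10^(87.0/10) + 10^(98.9/10) = 9.589e+09.
L_total = 10·log₁₀(9.589e+09) = 99.82 dB(A).

99.8 dB(A)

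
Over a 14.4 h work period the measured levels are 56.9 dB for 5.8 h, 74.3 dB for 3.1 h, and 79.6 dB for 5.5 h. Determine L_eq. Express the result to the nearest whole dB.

Weight each interval's intensity by its duration and average over T = 14.4 h:
Σ tᵢ·10^(Lᵢ/10) = 5.8·10^(56.9/10) + 3.1·10^(74.3/10) + 5.5·10^(79.6/10) = 5.879e+08.
L_eq = 10·log₁₀(5.879e+08/14.4) = 76.11 dB.

76 dB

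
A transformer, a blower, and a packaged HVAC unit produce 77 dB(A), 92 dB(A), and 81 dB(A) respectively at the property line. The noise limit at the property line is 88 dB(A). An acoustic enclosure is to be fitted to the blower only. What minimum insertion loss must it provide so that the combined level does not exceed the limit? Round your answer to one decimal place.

5.4 dB

Fixed contribution from the other sources: Σ 10^(L/10) = 10^(77/10) + 10^(81/10) = 1.760e+08 (82.46 dB(A)).
To meet 88 dB(A) overall, the treated blower may contribute at most 10^(88/10) − 1.760e+08 = 4.549e+08, i.e. 86.58 dB(A).
So the blower must be reduced from 92 to 86.58 dB(A): IL = 5.42 dB.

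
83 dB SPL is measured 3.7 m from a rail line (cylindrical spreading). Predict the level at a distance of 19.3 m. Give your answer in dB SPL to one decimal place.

75.8 dB SPL

Line-source attenuation: ΔL = 10·log₁₀(r₂/r₁) = 10·log₁₀(19.3/3.7) = 7.174 dB.
L₂ = 83 − 10·log₁₀(19.3/3.7) = 83 − 7.174 = 75.83 dB SPL.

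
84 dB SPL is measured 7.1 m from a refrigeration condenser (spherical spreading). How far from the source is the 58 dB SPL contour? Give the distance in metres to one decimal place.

141.7 m

The 26.0 dB drop corresponds to a distance ratio of 10^(26.0/20) for a point source.
r₂ = 7.1·10^((84−58)/20) = 7.1·10^(26.0/20) = 141.66 m.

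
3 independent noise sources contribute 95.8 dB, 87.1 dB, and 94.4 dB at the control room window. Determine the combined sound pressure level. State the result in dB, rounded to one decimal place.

For uncorrelated sources the intensities add, so convert each level to linear form, sum, and take 10·log₁₀ of the total.
Σ 10^(L/10) = 10^(95.8/10) + 10^(87.1/10) + 10^(94.4/10) = 7.069e+09.
L_total = 10·log₁₀(7.069e+09) = 98.49 dB.

98.5 dB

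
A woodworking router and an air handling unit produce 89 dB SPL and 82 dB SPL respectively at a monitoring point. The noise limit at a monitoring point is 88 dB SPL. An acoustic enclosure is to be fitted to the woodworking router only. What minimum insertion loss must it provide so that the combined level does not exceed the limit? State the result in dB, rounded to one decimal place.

Fixed contribution from the other source: Σ 10^(L/10) = 10^(82/10) = 1.585e+08 (82.00 dB SPL).
To meet 88 dB SPL overall, the treated woodworking router may contribute at most 10^(88/10) − 1.585e+08 = 4.725e+08, i.e. 86.74 dB SPL.
So the woodworking router must be reduced from 89 to 86.74 dB SPL: IL = 2.26 dB.

2.3 dB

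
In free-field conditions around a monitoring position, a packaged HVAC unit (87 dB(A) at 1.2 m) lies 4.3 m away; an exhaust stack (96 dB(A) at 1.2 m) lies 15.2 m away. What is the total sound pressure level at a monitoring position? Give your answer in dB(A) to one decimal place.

78.1 dB(A)

Apply inverse-square spreading to bring every level to the receiver, then sum 10^(L/10).
packaged HVAC unit: 87 − 20·log₁₀(4.3/1.2) = 87 − 11.09 = 75.91 dB(A).
exhaust stack: 96 − 20·log₁₀(15.2/1.2) = 96 − 22.05 = 73.95 dB(A).
Σ 10^(L/10) = 6.385e+07 → L_total = 10·log₁₀(6.385e+07) = 78.05 dB(A).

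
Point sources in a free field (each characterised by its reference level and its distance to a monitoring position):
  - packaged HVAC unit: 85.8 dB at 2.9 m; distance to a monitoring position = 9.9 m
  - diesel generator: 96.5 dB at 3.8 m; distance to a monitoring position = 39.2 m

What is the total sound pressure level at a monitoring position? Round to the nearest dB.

Propagate each source to the receiver with L = L_ref − 20·log₁₀(r/r_ref), then add intensities.
packaged HVAC unit: 85.8 − 20·log₁₀(9.9/2.9) = 85.8 − 10.66 = 75.14 dB.
diesel generator: 96.5 − 20·log₁₀(39.2/3.8) = 96.5 − 20.27 = 76.23 dB.
Σ 10^(L/10) = 7.460e+07 → L_total = 10·log₁₀(7.460e+07) = 78.73 dB.

79 dB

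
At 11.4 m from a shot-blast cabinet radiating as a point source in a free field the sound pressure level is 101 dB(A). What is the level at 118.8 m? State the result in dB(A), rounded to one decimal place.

Spherical spreading from a point source gives a 20·log₁₀(r₂/r₁) drop.
L₂ = 101 − 20·log₁₀(118.8/11.4) = 101 − 20.358 = 80.64 dB(A).

80.6 dB(A)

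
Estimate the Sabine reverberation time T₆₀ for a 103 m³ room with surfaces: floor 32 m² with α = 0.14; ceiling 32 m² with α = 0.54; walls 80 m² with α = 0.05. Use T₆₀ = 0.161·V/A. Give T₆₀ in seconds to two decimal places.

Summing Sᵢαᵢ: 32·0.14 + 32·0.54 + 80·0.05 = 25.76 m².
T₆₀ = 0.161 × 103 / 25.76 = 0.644 s.

0.64 s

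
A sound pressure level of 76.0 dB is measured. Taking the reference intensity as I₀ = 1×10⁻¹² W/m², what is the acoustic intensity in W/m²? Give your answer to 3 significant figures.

I = I₀·10^(L/10) = 10⁻¹² × 10^(76.0/10) = 10^(-4.400).

3.98e-05 W/m²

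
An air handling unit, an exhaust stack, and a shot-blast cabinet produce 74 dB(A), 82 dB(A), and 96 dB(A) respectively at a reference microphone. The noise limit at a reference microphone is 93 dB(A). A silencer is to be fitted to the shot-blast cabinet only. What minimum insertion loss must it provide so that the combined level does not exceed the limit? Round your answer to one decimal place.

Everything except the shot-blast cabinet sums to 10^(74/10) + 10^(82/10) = 1.836e+08 in linear terms, 82.64 dB(A).
The limit corresponds to 10^(93/10) = 1.995e+09; subtracting the fixed part leaves 1.812e+09 for the shot-blast cabinet, i.e. 92.58 dB(A).
So the shot-blast cabinet must be reduced from 96 to 92.58 dB(A): IL = 3.42 dB.

3.4 dB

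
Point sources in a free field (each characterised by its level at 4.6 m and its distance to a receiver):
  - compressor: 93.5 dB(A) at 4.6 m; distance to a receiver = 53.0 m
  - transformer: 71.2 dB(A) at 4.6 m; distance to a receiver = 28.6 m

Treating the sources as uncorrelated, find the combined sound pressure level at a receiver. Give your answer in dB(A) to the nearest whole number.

72 dB(A)

First find each source's level at the receiver (point-source: −20·log₁₀(r/r_ref)), then combine on an intensity basis.
compressor: 93.5 − 20·log₁₀(53.0/4.6) = 93.5 − 21.23 = 72.27 dB(A).
transformer: 71.2 − 20·log₁₀(28.6/4.6) = 71.2 − 15.87 = 55.33 dB(A).
Σ 10^(L/10) = 1.721e+07 → L_total = 10·log₁₀(1.721e+07) = 72.36 dB(A).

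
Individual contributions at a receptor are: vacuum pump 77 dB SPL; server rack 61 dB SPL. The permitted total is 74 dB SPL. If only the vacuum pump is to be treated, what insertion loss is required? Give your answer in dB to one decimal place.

The untreated sources together contribute 10^(61/10) = 1.259e+06, i.e. 61.00 dB SPL.
To meet 74 dB SPL overall, the treated vacuum pump may contribute at most 10^(74/10) − 1.259e+06 = 2.386e+07, i.e. 73.78 dB SPL.
So the vacuum pump must be reduced from 77 to 73.78 dB SPL: IL = 3.22 dB.

3.2 dB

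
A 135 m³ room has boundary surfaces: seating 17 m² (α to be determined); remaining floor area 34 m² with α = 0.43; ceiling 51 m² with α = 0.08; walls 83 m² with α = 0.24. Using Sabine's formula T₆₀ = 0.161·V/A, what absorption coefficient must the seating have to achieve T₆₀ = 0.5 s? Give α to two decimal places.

0.29

From T₆₀ = 0.161·V/A, the target T₆₀ = 0.5 s needs A = 0.161·135/0.5 = 43.47 m².
Absorption from the other surfaces = 34·0.43 + 51·0.08 + 83·0.24 = 38.62 m², so the seating must supply 4.85 m² over 17 m².
α = 4.85/17 = 0.285.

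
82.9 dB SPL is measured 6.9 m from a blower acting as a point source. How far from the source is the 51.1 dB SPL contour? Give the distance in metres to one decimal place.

268.4 m

The 31.8 dB drop corresponds to a distance ratio of 10^(31.8/20) for a point source.
r₂ = 6.9·10^((82.9−51.1)/20) = 6.9·10^(31.8/20) = 268.44 m.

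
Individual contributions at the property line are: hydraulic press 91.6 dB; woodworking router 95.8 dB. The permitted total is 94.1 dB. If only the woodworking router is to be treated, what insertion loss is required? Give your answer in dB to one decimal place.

The untreated sources together contribute 10^(91.6/10) = 1.445e+09, i.e. 91.60 dB.
The limit corresponds to 10^(94.1/10) = 2.570e+09; subtracting the fixed part leaves 1.125e+09 for the woodworking router, i.e. 90.51 dB.
Required insertion loss = 95.8 − 90.51 = 5.29 dB.

5.3 dB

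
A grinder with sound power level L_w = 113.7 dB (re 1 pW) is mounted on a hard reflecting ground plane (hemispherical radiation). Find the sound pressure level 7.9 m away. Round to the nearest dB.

Free-field hemispherical radiation: L_p = L_w − 10·log₁₀(2π·r²), r = 7.9 m.
2π·r² = 392.1 m², 10·log₁₀ of that is 25.934 dB.
L_p = 113.7 − 25.934 = 87.77 dB.

88 dB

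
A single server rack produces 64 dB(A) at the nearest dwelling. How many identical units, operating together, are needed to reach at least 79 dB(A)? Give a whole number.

Need L₁ + 10·log₁₀ N ≥ 79, i.e. log₁₀ N ≥ 1.50.
N ≥ 10^(15.0/10) = 31.623, so N = 32.

32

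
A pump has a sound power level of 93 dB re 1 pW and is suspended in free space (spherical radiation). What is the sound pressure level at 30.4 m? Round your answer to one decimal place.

52.4 dB

Free-field spherical radiation: L_p = L_w − 10·log₁₀(4π·r²), r = 30.4 m.
4π·r² = 1.161e+04 m², 10·log₁₀ of that is 40.650 dB.
L_p = 93 − 40.650 = 52.35 dB.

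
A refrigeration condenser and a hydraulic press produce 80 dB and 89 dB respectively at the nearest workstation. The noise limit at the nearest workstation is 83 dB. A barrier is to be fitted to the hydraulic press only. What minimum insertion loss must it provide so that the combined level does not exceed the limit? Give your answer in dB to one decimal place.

9.0 dB

Fixed contribution from the other source: Σ 10^(L/10) = 10^(80/10) = 1.000e+08 (80.00 dB).
The limit corresponds to 10^(83/10) = 1.995e+08; subtracting the fixed part leaves 9.953e+07 for the hydraulic press, i.e. 79.98 dB.
So the hydraulic press must be reduced from 89 to 79.98 dB: IL = 9.02 dB.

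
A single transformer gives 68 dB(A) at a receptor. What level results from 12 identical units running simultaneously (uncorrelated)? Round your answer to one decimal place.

L_total = L₁ + 10·log₁₀ N for N identical incoherent sources.
L_total = 68 + 10·log₁₀(12) = 68 + 10.792 = 78.79 dB(A).

78.8 dB(A)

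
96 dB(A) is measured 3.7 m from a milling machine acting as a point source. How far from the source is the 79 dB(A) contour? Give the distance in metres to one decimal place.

The 17.0 dB drop corresponds to a distance ratio of 10^(17.0/20) for a point source.
r₂ = 3.7·10^((96−79)/20) = 3.7·10^(17.0/20) = 26.19 m.

26.2 m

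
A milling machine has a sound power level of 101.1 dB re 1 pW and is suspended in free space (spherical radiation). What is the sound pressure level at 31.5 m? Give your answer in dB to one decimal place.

The power spreads over a sphere of area 4π·r², so L_p = L_w − 10·log₁₀(4π·r²).
4π·r² = 1.247e+04 m², 10·log₁₀ of that is 40.958 dB.
L_p = 101.1 − 40.958 = 60.14 dB.

60.1 dB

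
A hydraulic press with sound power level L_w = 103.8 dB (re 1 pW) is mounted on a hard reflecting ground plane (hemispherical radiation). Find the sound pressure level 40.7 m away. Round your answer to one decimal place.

L_p = L_w − 10·log₁₀(2π·r²) with r = 40.7 m.
2π·r² = 1.041e+04 m², 10·log₁₀ of that is 40.174 dB.
L_p = 103.8 − 40.174 = 63.63 dB.

63.6 dB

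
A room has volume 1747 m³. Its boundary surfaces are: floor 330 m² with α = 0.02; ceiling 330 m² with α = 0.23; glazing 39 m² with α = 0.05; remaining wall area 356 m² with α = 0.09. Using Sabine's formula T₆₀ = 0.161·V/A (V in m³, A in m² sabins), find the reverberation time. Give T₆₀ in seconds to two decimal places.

2.41 s

Summing Sᵢαᵢ: 330·0.02 + 330·0.23 + 39·0.05 + 356·0.09 = 116.49 m².
T₆₀ = 0.161·V/A = 0.161·1747/116.49 = 2.415 s.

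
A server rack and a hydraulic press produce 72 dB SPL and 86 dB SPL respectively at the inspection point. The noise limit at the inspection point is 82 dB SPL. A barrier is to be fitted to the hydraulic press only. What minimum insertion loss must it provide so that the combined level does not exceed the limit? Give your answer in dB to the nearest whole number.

The untreated sources together contribute 10^(72/10) = 1.585e+07, i.e. 72.00 dB SPL.
To meet 82 dB SPL overall, the treated hydraulic press may contribute at most 10^(82/10) − 1.585e+07 = 1.426e+08, i.e. 81.54 dB SPL.
Required insertion loss = 86 − 81.54 = 4.46 dB.

4 dB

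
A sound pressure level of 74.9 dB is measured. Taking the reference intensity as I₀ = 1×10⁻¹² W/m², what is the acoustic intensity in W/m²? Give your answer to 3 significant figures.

L = 10·log₁₀(I/I₀) ⇒ I = I₀·10^(L/10) = 10⁻¹² × 10^7.49.

3.09e-05 W/m²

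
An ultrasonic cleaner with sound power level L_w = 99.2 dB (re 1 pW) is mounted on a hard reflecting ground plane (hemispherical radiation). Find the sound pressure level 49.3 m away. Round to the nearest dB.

L_p = L_w − 10·log₁₀(2π·r²) with r = 49.3 m.
2π·r² = 1.527e+04 m², 10·log₁₀ of that is 41.839 dB.
L_p = 99.2 − 41.839 = 57.36 dB.

57 dB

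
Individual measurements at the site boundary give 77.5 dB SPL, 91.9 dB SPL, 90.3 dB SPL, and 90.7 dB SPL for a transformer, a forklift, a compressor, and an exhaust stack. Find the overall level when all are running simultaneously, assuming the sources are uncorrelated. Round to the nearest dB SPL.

Incoherent sources combine by intensity addition: L_total = 10·log₁₀(Σ 10^(L_i/10)).
Σ 10^(L/10) = 10^(77.5/10) + 10^(91.9/10) + 10^(90.3/10) + 10^(90.7/10) = 3.851e+09.
L_total = 10·log₁₀(3.851e+09) = 95.86 dB SPL.

96 dB SPL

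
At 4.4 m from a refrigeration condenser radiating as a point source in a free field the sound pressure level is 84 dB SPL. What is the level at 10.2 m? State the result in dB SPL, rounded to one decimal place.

Point-source attenuation: ΔL = 20·log₁₀(r₂/r₁) = 20·log₁₀(10.2/4.4) = 7.303 dB.
L₂ = 84 − 20·log₁₀(10.2/4.4) = 84 − 7.303 = 76.70 dB SPL.

76.7 dB SPL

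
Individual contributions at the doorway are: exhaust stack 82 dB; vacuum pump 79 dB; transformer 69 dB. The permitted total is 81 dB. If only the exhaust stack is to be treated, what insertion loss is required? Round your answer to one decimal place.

The untreated sources together contribute 10^(79/10) + 10^(69/10) = 8.738e+07, i.e. 79.41 dB.
To meet 81 dB overall, the treated exhaust stack may contribute at most 10^(81/10) − 8.738e+07 = 3.852e+07, i.e. 75.86 dB.
So the exhaust stack must be reduced from 82 to 75.86 dB: IL = 6.14 dB.

6.1 dB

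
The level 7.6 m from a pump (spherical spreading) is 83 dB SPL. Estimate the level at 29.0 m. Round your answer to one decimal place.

Point-source attenuation: ΔL = 20·log₁₀(r₂/r₁) = 20·log₁₀(29.0/7.6) = 11.632 dB.
L₂ = 83 − 20·log₁₀(29.0/7.6) = 83 − 11.632 = 71.37 dB SPL.

71.4 dB SPL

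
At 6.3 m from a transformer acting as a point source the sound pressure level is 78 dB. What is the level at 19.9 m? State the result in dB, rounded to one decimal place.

68.0 dB

Point-source attenuation: ΔL = 20·log₁₀(r₂/r₁) = 20·log₁₀(19.9/6.3) = 9.990 dB.
L₂ = 78 − 20·log₁₀(19.9/6.3) = 78 − 9.990 = 68.01 dB.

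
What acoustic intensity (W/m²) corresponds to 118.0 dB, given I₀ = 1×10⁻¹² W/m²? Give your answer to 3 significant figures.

0.631 W/m²

L = 10·log₁₀(I/I₀) ⇒ I = I₀·10^(L/10) = 10⁻¹² × 10^11.80.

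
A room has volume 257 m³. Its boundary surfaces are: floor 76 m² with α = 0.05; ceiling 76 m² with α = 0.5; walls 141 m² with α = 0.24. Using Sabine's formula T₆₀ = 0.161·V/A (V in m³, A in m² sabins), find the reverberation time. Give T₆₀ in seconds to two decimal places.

Total absorption A = 76·0.05 + 76·0.5 + 141·0.24 = 75.64 m² sabins.
T₆₀ = 0.161·V/A = 0.161·257/75.64 = 0.547 s.

0.55 s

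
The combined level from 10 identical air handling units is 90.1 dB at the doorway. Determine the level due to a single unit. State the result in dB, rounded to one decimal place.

80.1 dB

For N identical incoherent sources L_total = L₁ + 10·log₁₀ N, so L₁ = 90.1 − 10·log₁₀(10) = 90.1 − 10.000.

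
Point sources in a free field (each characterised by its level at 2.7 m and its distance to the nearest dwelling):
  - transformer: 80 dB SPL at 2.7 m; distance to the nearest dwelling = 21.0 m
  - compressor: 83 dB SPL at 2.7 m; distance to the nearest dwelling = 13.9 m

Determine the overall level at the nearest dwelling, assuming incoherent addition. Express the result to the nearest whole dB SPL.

70 dB SPL

First find each source's level at the receiver (point-source: −20·log₁₀(r/r_ref)), then combine on an intensity basis.
transformer: 80 − 20·log₁₀(21.0/2.7) = 80 − 17.82 = 62.18 dB SPL.
compressor: 83 − 20·log₁₀(13.9/2.7) = 83 − 14.23 = 68.77 dB SPL.
Σ 10^(L/10) = 9.181e+06 → L_total = 10·log₁₀(9.181e+06) = 69.63 dB SPL.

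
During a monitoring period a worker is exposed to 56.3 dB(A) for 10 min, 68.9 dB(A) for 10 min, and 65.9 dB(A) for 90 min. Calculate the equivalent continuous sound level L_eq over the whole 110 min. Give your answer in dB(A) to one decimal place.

The energy average is taken in the linear domain: L_eq = 10·log₁₀[(Σ tᵢ·10^(Lᵢ/10))/T], T = 110 min.
Σ tᵢ·10^(Lᵢ/10) = 10·10^(56.3/10) + 10·10^(68.9/10) + 90·10^(65.9/10) = 4.320e+08.
L_eq = 10·log₁₀(4.320e+08/110) = 65.94 dB(A).

65.9 dB(A)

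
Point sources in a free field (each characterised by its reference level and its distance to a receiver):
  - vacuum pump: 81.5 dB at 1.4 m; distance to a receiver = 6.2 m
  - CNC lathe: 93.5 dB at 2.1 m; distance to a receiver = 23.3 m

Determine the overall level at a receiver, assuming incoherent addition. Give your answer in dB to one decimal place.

74.0 dB

First find each source's level at the receiver (point-source: −20·log₁₀(r/r_ref)), then combine on an intensity basis.
vacuum pump: 81.5 − 20·log₁₀(6.2/1.4) = 81.5 − 12.93 = 68.57 dB.
CNC lathe: 93.5 − 20·log₁₀(23.3/2.1) = 93.5 − 20.90 = 72.60 dB.
Σ 10^(L/10) = 2.539e+07 → L_total = 10·log₁₀(2.539e+07) = 74.05 dB.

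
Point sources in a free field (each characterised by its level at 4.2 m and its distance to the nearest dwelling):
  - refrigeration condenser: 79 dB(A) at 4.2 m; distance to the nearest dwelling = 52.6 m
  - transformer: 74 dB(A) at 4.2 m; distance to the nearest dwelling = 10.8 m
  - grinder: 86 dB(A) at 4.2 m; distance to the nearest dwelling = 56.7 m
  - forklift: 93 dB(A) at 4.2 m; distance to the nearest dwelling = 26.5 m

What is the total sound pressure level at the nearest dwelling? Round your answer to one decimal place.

First find each source's level at the receiver (point-source: −20·log₁₀(r/r_ref)), then combine on an intensity basis.
refrigeration condenser: 79 − 20·log₁₀(52.6/4.2) = 79 − 21.95 = 57.05 dB(A).
transformer: 74 − 20·log₁₀(10.8/4.2) = 74 − 8.20 = 65.80 dB(A).
grinder: 86 − 20·log₁₀(56.7/4.2) = 86 − 22.61 = 63.39 dB(A).
forklift: 93 − 20·log₁₀(26.5/4.2) = 93 − 16.00 = 77.00 dB(A).
Σ 10^(L/10) = 5.661e+07 → L_total = 10·log₁₀(5.661e+07) = 77.53 dB(A).

77.5 dB(A)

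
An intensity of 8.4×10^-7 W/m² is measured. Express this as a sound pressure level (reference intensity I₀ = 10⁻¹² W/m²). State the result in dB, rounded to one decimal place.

Dividing by I₀ shifts the exponent by 12: I/I₀ = 8.4×10^5.
L = 10·(0.9243 + 5) = 59.24 dB.

59.2 dB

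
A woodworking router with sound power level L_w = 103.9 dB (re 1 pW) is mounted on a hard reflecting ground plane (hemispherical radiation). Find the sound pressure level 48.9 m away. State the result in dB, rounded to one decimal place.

L_p = L_w − 10·log₁₀(2π·r²) with r = 48.9 m.
2π·r² = 1.502e+04 m², 10·log₁₀ of that is 41.768 dB.
L_p = 103.9 − 41.768 = 62.13 dB.

62.1 dB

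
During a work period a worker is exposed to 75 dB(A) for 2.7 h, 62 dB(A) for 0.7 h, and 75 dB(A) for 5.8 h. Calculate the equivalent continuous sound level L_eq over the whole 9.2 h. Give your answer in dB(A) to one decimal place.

74.7 dB(A)

Weight each interval's intensity by its duration and average over T = 9.2 h:
Σ tᵢ·10^(Lᵢ/10) = 2.7·10^(75/10) + 0.7·10^(62/10) + 5.8·10^(75/10) = 2.699e+08.
L_eq = 10·log₁₀(2.699e+08/9.2) = 74.67 dB(A).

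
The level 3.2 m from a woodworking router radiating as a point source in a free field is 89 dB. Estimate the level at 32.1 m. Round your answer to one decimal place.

Point-source attenuation: ΔL = 20·log₁₀(r₂/r₁) = 20·log₁₀(32.1/3.2) = 20.027 dB.
L₂ = 89 − 20·log₁₀(32.1/3.2) = 89 − 20.027 = 68.97 dB.

69.0 dB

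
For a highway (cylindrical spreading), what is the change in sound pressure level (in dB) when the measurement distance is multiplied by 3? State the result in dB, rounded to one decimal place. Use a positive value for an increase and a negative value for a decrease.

-4.8 dB

A line source loses 3 dB per doubling of distance; generally ΔL = −10·log₁₀(r₂/r₁).
ΔL = −10·log₁₀(3) = -4.77 dB.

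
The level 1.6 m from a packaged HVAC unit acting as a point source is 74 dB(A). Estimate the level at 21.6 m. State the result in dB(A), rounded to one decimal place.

51.4 dB(A)

Point-source attenuation: ΔL = 20·log₁₀(r₂/r₁) = 20·log₁₀(21.6/1.6) = 22.607 dB.
L₂ = 74 − 20·log₁₀(21.6/1.6) = 74 − 22.607 = 51.39 dB(A).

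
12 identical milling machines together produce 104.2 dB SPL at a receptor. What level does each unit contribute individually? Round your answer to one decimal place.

For N identical incoherent sources L_total = L₁ + 10·log₁₀ N, so L₁ = 104.2 − 10·log₁₀(12) = 104.2 − 10.792.

93.4 dB SPL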